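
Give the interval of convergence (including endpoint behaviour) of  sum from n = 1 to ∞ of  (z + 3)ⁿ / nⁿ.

(−∞, ∞)

Applying the root test, |a_n|^(1/n) = 1/n → 0.
Since the n-th root of |a_n| tends to 0, the series converges for all real z; R = ∞.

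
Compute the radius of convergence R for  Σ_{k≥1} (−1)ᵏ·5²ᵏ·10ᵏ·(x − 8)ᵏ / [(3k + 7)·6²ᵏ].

R = 18/125

Apply the ratio test: |a_{k+1}| / |a_k| = [(3k + 7)/(3(k+1) + 7)] · 25·10/36, which tends to 125/18 as k → ∞.
Convergence for |x − 8| · 125/18 < 1, i.e. |x − 8| < 18/125. So R = 18/125.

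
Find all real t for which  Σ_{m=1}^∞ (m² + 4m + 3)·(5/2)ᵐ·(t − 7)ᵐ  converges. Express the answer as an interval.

The ratio of consecutive coefficients is [((m+1)² + 4(m+1) + 3)/(m² + 4m + 3)] · 5/2 → 5/2.
Thus R = 1/(5/2) = 2/5.
Check t = 37/5: the m-th term does not approach 0; divergence by the term test.
Endpoint t = 33/5: the terms have absolute value of order m², which does not tend to 0, so the series diverges by the divergence test.

(33/5, 37/5)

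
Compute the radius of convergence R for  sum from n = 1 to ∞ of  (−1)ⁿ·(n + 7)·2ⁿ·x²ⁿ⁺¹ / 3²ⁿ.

The ratio of consecutive coefficients is [((n+1) + 7)/(n + 7)] · 2/9 → 2/9.
Successive powers of x differ by 2, so the series converges when |x|² · 2/9 < 1, i.e. |x| < √(9/2). So R = 3√2/2.

R = 3√2/2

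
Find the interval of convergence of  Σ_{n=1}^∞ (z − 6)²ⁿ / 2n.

Ratio test: |a_{n+1}/a_n| = 2n/2(n+1) → 1 as n → ∞.
Writing y = (z − 6)², the series in y has radius 1, so |z − 6| < √(1) = 1 and R = 1.
At z = 7: the terms behave like c/n; limit comparison with the harmonic series gives divergence.
Endpoint z = 5: the terms are asymptotic to a nonzero constant times 1/n, so the series diverges by limit comparison with Σ 1/n.

(5, 7)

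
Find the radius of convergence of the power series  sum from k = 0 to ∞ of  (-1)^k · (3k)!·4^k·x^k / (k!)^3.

Ratio test: |a_{k+1}/a_k| = (3k+1)·(3k+2)·(3k+3)/(k+1)³ · 4 → 108 as k → ∞.
The series converges when 108 · |x| < 1, giving R = 1/108.

R = 1/108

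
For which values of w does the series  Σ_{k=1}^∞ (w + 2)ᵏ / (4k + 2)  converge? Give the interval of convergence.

[-3, -1)

Apply the ratio test: |a_{k+1}| / |a_k| = (4k + 2)/(4(k+1) + 2), which tends to 1 as k → ∞.
So the series converges when |w + 2| < 1 and diverges when |w + 2| > 1; R = 1.
When w = -1, the terms are asymptotic to a nonzero constant times 1/k, so the series diverges by limit comparison with Σ 1/k.
At w = -3: convergence follows from the alternating series test (terms decrease monotonically to 0).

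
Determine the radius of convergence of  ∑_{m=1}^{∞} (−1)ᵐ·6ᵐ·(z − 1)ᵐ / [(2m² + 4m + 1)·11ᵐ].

By the ratio test, |a_{m+1}/a_m| = [(2m² + 4m + 1)/(2(m+1)² + 4(m+1) + 1)] · 6/11 → 6/11.
Thus R = 1/(6/11) = 11/6.

R = 11/6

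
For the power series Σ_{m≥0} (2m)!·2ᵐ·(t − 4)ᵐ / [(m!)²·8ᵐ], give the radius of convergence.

R = 1

Ratio test: |a_{m+1}/a_m| = (2m+1)·(2m+2)/(m+1)² · 2/8 → 1 as m → ∞.
Hence R = 1.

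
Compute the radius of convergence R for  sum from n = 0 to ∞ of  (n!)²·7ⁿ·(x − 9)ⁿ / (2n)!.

R = 4/7

Apply the ratio test: |a_{n+1}| / |a_n| = (n+1)²/[(2n+1)·(2n+2)] · 7, which tends to 7/4 as n → ∞.
The series converges when 7/4 · |x − 9| < 1, giving R = 4/7.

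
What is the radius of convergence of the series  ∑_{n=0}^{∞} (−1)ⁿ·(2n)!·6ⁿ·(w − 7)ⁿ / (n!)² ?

R = 1/24

The ratio of consecutive coefficients is (2n+1)·(2n+2)/(n+1)² · 6 → 24.
Thus R = 1/(24) = 1/24.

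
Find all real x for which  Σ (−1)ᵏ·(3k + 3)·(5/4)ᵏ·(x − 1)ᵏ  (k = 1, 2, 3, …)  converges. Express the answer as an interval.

The ratio of consecutive coefficients is [(3(k+1) + 3)/(3k + 3)] · 5/4 → 5/4.
Convergence for |x − 1| · 5/4 < 1, i.e. |x − 1| < 4/5. So R = 4/5.
Check x = 9/5: the terms do not tend to 0, so the series diverges.
When x = 1/5, the terms do not tend to 0, so the series diverges.

(1/5, 9/5)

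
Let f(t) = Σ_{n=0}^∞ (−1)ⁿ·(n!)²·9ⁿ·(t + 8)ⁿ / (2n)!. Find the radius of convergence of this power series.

R = 4/9

Ratio test: |a_{n+1}/a_n| = (n+1)²/[(2n+1)·(2n+2)] · 9 → 9/4 as n → ∞.
Hence the series converges for |t + 8| < 1/(9/4) = 4/9, so the radius of convergence is 4/9.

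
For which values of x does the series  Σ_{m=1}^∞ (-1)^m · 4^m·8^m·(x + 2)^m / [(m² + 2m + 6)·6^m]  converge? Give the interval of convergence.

[-35/16, -29/16]

Apply the ratio test: |a_{m+1}| / |a_m| = [(m² + 2m + 6)/((m+1)² + 2(m+1) + 6)] · 4·8/6, which tends to 16/3 as m → ∞.
Thus R = 1/(16/3) = 3/16.
Check x = -29/16: the series is dominated by a constant times Σ 1/m², which converges (p = 2 > 1).
Endpoint x = -35/16: the terms are on the order of 1/m², so the series converges absolutely by comparison with the p-series (p = 2 > 1).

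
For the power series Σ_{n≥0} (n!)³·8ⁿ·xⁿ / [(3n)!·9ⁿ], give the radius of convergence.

By the ratio test, |a_{n+1}/a_n| = (n+1)³/[(3n+1)·(3n+2)·(3n+3)] · 8/9 → 8/243.
Hence the series converges for |x| < 1/(8/243) = 243/8, so the radius of convergence is 243/8.

R = 243/8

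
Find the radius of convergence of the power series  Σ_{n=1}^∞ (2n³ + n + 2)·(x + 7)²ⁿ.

The ratio of consecutive coefficients is (2(n+1)³ + (n+1) + 2)/(2n³ + n + 2) → 1.
Successive powers of (x + 7) differ by 2, so the series converges when |x + 7|² · 1 < 1, i.e. |x + 7| < √(1) = 1. So R = 1.

R = 1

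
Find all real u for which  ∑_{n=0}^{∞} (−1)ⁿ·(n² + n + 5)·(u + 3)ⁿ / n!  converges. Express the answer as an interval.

(−∞, ∞)

Ratio test: |a_{n+1}/a_n| = ((n+1)² + (n+1) + 5)/(n² + n + 5) · 1/(n+1) → 0 as n → ∞.
The ratio tends to 0 regardless of u, hence R = ∞.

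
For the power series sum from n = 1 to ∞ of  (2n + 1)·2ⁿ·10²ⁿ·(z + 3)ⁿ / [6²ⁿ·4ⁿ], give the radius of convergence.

The ratio of consecutive coefficients is [(2(n+1) + 1)/(2n + 1)] · 2·100/(36·4) → 25/18.
Convergence for |z + 3| · 25/18 < 1, i.e. |z + 3| < 18/25. So R = 18/25.

R = 18/25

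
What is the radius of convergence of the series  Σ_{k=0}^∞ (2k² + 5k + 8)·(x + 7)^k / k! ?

Ratio test: |a_{k+1}/a_k| = (2(k+1)² + 5(k+1) + 8)/(2k² + 5k + 8) · 1/(k+1) → 0 as k → ∞.
The ratio tends to 0 regardless of x, hence R = ∞.

R = ∞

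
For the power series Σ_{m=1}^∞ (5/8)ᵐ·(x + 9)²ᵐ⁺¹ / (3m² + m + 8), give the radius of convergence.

R = 2√10/5

Ratio test: |a_{m+1}/a_m| = [(3m² + m + 8)/(3(m+1)² + (m+1) + 8)] · 5/8 → 5/8 as m → ∞.
Since the exponent of (x + 9) increases by 2 each term, convergence requires |x + 9|² < 8/5, hence R = 2√10/5.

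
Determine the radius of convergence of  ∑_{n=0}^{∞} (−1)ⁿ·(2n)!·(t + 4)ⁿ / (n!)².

By the ratio test, |a_{n+1}/a_n| = (2n+1)·(2n+2)/(n+1)² → 4.
Thus R = 1/(4) = 1/4.

R = 1/4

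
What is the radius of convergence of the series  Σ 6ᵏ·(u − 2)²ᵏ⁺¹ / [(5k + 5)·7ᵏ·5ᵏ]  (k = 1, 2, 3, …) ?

The ratio of consecutive coefficients is [(5k + 5)/(5(k+1) + 5)] · 6/(7·5) → 6/35.
Writing y = (u − 2)², the series in y has radius 35/6, so |u − 2| < √(35/6) and R = √210/6.

R = √210/6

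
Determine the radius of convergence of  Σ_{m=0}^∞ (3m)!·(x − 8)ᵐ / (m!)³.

Ratio test: |a_{m+1}/a_m| = (3m+1)·(3m+2)·(3m+3)/(m+1)³ → 27 as m → ∞.
The series converges when 27 · |x − 8| < 1, giving R = 1/27.

R = 1/27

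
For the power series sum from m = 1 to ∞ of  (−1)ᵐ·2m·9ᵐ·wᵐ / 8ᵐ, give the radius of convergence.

R = 8/9

Ratio test: |a_{m+1}/a_m| = [2(m+1)/2m] · 9/8 → 9/8 as m → ∞.
The series converges when 9/8 · |w| < 1, giving R = 8/9.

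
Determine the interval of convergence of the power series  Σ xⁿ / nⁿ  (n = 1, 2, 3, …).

(−∞, ∞)

By the Cauchy root test, |a_n|^(1/n) = 1/n → 0.
The limit is 0 for every x, so R = ∞.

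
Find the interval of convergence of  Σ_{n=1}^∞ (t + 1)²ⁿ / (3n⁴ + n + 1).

By the ratio test, |a_{n+1}/a_n| = (3n⁴ + n + 1)/(3(n+1)⁴ + (n+1) + 1) → 1.
Successive powers of (t + 1) differ by 2, so the series converges when |t + 1|² · 1 < 1, i.e. |t + 1| < √(1) = 1. So R = 1.
At t = 0: absolute convergence follows by limit comparison with Σ 1/n⁴.
When t = -2, the series is dominated by a constant times Σ 1/n⁴, which converges (p = 4 > 1).

[-2, 0]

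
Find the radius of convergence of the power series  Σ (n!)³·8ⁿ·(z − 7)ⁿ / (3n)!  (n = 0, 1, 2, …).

R = 27/8

Ratio test: |a_{n+1}/a_n| = (n+1)³/[(3n+1)·(3n+2)·(3n+3)] · 8 → 8/27 as n → ∞.
Convergence for |z − 7| · 8/27 < 1, i.e. |z − 7| < 27/8. So R = 27/8.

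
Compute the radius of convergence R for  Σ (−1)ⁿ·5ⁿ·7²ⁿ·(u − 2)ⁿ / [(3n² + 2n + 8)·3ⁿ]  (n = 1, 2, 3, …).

R = 3/245

Ratio test: |a_{n+1}/a_n| = [(3n² + 2n + 8)/(3(n+1)² + 2(n+1) + 8)] · 5·49/3 → 245/3 as n → ∞.
The series converges when 245/3 · |u − 2| < 1, giving R = 3/245.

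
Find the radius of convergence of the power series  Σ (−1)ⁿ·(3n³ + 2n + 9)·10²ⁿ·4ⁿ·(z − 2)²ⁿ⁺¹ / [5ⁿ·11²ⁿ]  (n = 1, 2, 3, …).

R = 11√5/20

Apply the ratio test: |a_{n+1}| / |a_n| = [(3(n+1)³ + 2(n+1) + 9)/(3n³ + 2n + 9)] · 100·4/(5·121), which tends to 80/121 as n → ∞.
Successive powers of (z − 2) differ by 2, so the series converges when |z − 2|² · 80/121 < 1, i.e. |z − 2| < √(121/80). So R = 11√5/20.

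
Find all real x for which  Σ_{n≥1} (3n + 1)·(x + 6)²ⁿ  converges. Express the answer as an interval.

Apply the ratio test: |a_{n+1}| / |a_n| = (3(n+1) + 1)/(3n + 1), which tends to 1 as n → ∞.
Since the exponent of (x + 6) increases by 2 each term, convergence requires |x + 6|² < 1, hence R = 1.
At x = -5: the terms have absolute value of order n, which does not tend to 0, so the series diverges by the divergence test.
Endpoint x = -7: the terms have absolute value of order n, which does not tend to 0, so the series diverges by the divergence test.

(-7, -5)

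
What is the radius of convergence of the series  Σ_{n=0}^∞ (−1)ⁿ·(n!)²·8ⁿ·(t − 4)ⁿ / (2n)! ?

Apply the ratio test: |a_{n+1}| / |a_n| = (n+1)²/[(2n+1)·(2n+2)] · 8, which tends to 2 as n → ∞.
Hence the series converges for |t − 4| < 1/(2) = 1/2, so the radius of convergence is 1/2.

R = 1/2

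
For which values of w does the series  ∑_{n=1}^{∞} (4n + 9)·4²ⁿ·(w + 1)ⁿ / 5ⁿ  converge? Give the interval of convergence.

Ratio test: |a_{n+1}/a_n| = [(4(n+1) + 9)/(4n + 9)] · 16/5 → 16/5 as n → ∞.
Thus R = 1/(16/5) = 5/16.
At w = -11/16: the terms have absolute value of order n, which does not tend to 0, so the series diverges by the divergence test.
Endpoint w = -21/16: the n-th term does not approach 0; divergence by the term test.

(-21/16, -11/16)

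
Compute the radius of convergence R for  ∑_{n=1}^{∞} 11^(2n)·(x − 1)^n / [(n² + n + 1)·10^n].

R = 10/121

Ratio test: |a_{n+1}/a_n| = [(n² + n + 1)/((n+1)² + (n+1) + 1)] · 121/10 → 121/10 as n → ∞.
Hence the series converges for |x − 1| < 1/(121/10) = 10/121, so the radius of convergence is 10/121.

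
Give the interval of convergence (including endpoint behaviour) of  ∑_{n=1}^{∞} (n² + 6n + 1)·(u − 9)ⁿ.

Ratio test: |a_{n+1}/a_n| = ((n+1)² + 6(n+1) + 1)/(n² + 6n + 1) → 1 as n → ∞.
Convergence for |u − 9| < 1, so R = 1.
Check u = 10: the terms have absolute value of order n², which does not tend to 0, so the series diverges by the divergence test.
Endpoint u = 8: the n-th term does not approach 0; divergence by the term test.

(8, 10)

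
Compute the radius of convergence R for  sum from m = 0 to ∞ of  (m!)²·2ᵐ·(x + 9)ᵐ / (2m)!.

The ratio of consecutive coefficients is (m+1)²/[(2m+1)·(2m+2)] · 2 → 1/2.
Hence the series converges for |x + 9| < 1/(1/2) = 2, so the radius of convergence is 2.

R = 2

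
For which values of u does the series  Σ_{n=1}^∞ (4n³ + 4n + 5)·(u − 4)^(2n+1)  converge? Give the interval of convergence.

(3, 5)

Apply the ratio test: |a_{n+1}| / |a_n| = (4(n+1)³ + 4(n+1) + 5)/(4n³ + 4n + 5), which tends to 1 as n → ∞.
Successive powers of (u − 4) differ by 2, so the series converges when |u − 4|² · 1 < 1, i.e. |u − 4| < √(1) = 1. So R = 1.
Endpoint u = 5: the terms do not tend to 0, so the series diverges.
Check u = 3: the terms have absolute value of order n³, which does not tend to 0, so the series diverges by the divergence test.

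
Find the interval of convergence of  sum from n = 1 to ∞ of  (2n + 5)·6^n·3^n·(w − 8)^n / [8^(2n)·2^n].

Apply the ratio test: |a_{n+1}| / |a_n| = [(2(n+1) + 5)/(2n + 5)] · 6·3/(64·2), which tends to 9/64 as n → ∞.
Convergence for |w − 8| · 9/64 < 1, i.e. |w − 8| < 64/9. So R = 64/9.
At w = 136/9: the terms do not tend to 0, so the series diverges.
When w = 8/9, the terms have absolute value of order n, which does not tend to 0, so the series diverges by the divergence test.

(8/9, 136/9)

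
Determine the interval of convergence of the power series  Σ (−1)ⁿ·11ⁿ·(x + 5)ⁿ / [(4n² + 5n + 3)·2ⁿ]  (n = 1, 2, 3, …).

Ratio test: |a_{n+1}/a_n| = [(4n² + 5n + 3)/(4(n+1)² + 5(n+1) + 3)] · 11/2 → 11/2 as n → ∞.
Thus R = 1/(11/2) = 2/11.
At x = -53/11: the series is dominated by a constant times Σ 1/n², which converges (p = 2 > 1).
When x = -57/11, the terms are on the order of 1/n², so the series converges absolutely by comparison with the p-series (p = 2 > 1).

[-57/11, -53/11]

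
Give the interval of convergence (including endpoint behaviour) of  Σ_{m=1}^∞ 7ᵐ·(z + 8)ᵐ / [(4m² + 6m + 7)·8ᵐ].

Apply the ratio test: |a_{m+1}| / |a_m| = [(4m² + 6m + 7)/(4(m+1)² + 6(m+1) + 7)] · 7/8, which tends to 7/8 as m → ∞.
The series converges when 7/8 · |z + 8| < 1, giving R = 8/7.
At z = -48/7: the series is dominated by a constant times Σ 1/m², which converges (p = 2 > 1).
Endpoint z = -64/7: absolute convergence follows by limit comparison with Σ 1/m².

[-64/7, -48/7]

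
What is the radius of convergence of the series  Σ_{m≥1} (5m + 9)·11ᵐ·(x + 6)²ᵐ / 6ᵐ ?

R = √66/11

Apply the ratio test: |a_{m+1}| / |a_m| = [(5(m+1) + 9)/(5m + 9)] · 11/6, which tends to 11/6 as m → ∞.
Writing y = (x + 6)², the series in y has radius 6/11, so |x + 6| < √(6/11) and R = √66/11.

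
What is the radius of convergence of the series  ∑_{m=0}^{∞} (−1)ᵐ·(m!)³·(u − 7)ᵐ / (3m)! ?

R = 27

Ratio test: |a_{m+1}/a_m| = (m+1)³/[(3m+1)·(3m+2)·(3m+3)] → 1/27 as m → ∞.
Thus R = 1/(1/27) = 27.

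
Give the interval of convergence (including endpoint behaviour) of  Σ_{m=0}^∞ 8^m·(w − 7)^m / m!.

The ratio of consecutive coefficients is 8 · 1/(m+1) → 0.
The ratio tends to 0 regardless of w, hence R = ∞.

(−∞, ∞)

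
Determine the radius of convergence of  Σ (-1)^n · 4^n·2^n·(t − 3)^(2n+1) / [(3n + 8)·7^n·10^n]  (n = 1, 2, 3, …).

R = √35/2

Apply the ratio test: |a_{n+1}| / |a_n| = [(3n + 8)/(3(n+1) + 8)] · 4·2/(7·10), which tends to 4/35 as n → ∞.
Since the exponent of (t − 3) increases by 2 each term, convergence requires |t − 3|² < 35/4, hence R = √35/2.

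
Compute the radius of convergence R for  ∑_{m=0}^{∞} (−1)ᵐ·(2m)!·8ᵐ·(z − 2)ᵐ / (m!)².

Apply the ratio test: |a_{m+1}| / |a_m| = (2m+1)·(2m+2)/(m+1)² · 8, which tends to 32 as m → ∞.
Thus R = 1/(32) = 1/32.

R = 1/32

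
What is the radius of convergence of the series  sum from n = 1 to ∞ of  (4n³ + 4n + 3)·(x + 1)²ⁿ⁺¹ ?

R = 1

Apply the ratio test: |a_{n+1}| / |a_n| = (4(n+1)³ + 4(n+1) + 3)/(4n³ + 4n + 3), which tends to 1 as n → ∞.
Writing y = (x + 1)², the series in y has radius 1, so |x + 1| < √(1) = 1 and R = 1.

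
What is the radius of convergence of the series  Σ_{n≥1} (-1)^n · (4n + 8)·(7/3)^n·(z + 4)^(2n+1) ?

R = √21/7

The ratio of consecutive coefficients is [(4(n+1) + 8)/(4n + 8)] · 7/3 → 7/3.
Writing y = (z + 4)², the series in y has radius 3/7, so |z + 4| < √(3/7) and R = √21/7.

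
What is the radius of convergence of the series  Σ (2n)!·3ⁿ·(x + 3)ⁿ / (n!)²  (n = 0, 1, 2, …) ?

By the ratio test, |a_{n+1}/a_n| = (2n+1)·(2n+2)/(n+1)² · 3 → 12.
Hence the series converges for |x + 3| < 1/(12) = 1/12, so the radius of convergence is 1/12.

R = 1/12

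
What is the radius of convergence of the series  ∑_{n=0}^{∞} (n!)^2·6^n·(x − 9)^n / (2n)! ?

R = 2/3

Ratio test: |a_{n+1}/a_n| = (n+1)²/[(2n+1)·(2n+2)] · 6 → 3/2 as n → ∞.
Convergence for |x − 9| · 3/2 < 1, i.e. |x − 9| < 2/3. So R = 2/3.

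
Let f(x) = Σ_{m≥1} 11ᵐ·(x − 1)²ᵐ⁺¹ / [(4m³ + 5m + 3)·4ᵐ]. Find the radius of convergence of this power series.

R = 2√11/11

The ratio of consecutive coefficients is [(4m³ + 5m + 3)/(4(m+1)³ + 5(m+1) + 3)] · 11/4 → 11/4.
Writing y = (x − 1)², the series in y has radius 4/11, so |x − 1| < √(4/11) and R = 2√11/11.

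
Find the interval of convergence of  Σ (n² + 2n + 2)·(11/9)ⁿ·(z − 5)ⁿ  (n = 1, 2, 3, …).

Apply the ratio test: |a_{n+1}| / |a_n| = [((n+1)² + 2(n+1) + 2)/(n² + 2n + 2)] · 11/9, which tends to 11/9 as n → ∞.
Hence the series converges for |z − 5| < 1/(11/9) = 9/11, so the radius of convergence is 9/11.
When z = 64/11, the n-th term does not approach 0; divergence by the term test.
Check z = 46/11: the terms have absolute value of order n², which does not tend to 0, so the series diverges by the divergence test.

(46/11, 64/11)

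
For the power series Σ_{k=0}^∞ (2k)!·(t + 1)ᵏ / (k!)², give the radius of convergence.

R = 1/4

Apply the ratio test: |a_{k+1}| / |a_k| = (2k+1)·(2k+2)/(k+1)², which tends to 4 as k → ∞.
The series converges when 4 · |t + 1| < 1, giving R = 1/4.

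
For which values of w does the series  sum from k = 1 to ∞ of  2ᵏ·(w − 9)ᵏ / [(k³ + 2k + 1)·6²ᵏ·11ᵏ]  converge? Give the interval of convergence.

[-189, 207]

Ratio test: |a_{k+1}/a_k| = [(k³ + 2k + 1)/((k+1)³ + 2(k+1) + 1)] · 2/(36·11) → 1/198 as k → ∞.
Hence the series converges for |w − 9| < 1/(1/198) = 198, so the radius of convergence is 198.
When w = 207, the terms are on the order of 1/k³, so the series converges absolutely by comparison with the p-series (p = 3 > 1).
When w = -189, the terms are on the order of 1/k³, so the series converges absolutely by comparison with the p-series (p = 3 > 1).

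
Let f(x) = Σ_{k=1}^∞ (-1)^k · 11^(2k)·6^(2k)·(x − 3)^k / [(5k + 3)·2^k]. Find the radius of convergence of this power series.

The ratio of consecutive coefficients is [(5k + 3)/(5(k+1) + 3)] · 121·36/2 → 2178.
Hence the series converges for |x − 3| < 1/(2178) = 1/2178, so the radius of convergence is 1/2178.

R = 1/2178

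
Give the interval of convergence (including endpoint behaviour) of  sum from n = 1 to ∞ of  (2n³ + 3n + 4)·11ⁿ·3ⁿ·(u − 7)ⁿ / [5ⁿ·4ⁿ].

(211/33, 251/33)

By the ratio test, |a_{n+1}/a_n| = [(2(n+1)³ + 3(n+1) + 4)/(2n³ + 3n + 4)] · 11·3/(5·4) → 33/20.
Hence the series converges for |u − 7| < 1/(33/20) = 20/33, so the radius of convergence is 20/33.
Check u = 251/33: the terms have absolute value of order n³, which does not tend to 0, so the series diverges by the divergence test.
Check u = 211/33: the terms do not tend to 0, so the series diverges.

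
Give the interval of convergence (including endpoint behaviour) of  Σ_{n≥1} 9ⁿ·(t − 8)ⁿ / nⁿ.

Root test: |a_n|^(1/n) = 9/n → 0.
The limit is 0 for every t, so R = ∞.

(−∞, ∞)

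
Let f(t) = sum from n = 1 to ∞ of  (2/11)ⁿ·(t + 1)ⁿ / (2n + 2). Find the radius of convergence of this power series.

R = 11/2

Ratio test: |a_{n+1}/a_n| = [(2n + 2)/(2(n+1) + 2)] · 2/11 → 2/11 as n → ∞.
Hence the series converges for |t + 1| < 1/(2/11) = 11/2, so the radius of convergence is 11/2.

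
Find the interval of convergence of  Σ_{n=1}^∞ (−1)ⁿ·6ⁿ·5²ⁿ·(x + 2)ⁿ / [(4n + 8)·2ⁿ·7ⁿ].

Apply the ratio test: |a_{n+1}| / |a_n| = [(4n + 8)/(4(n+1) + 8)] · 6·25/(2·7), which tends to 75/7 as n → ∞.
The series converges when 75/7 · |x + 2| < 1, giving R = 7/75.
When x = -143/75, the terms alternate in sign and decrease monotonically to 0 in absolute value (size ~ c/n), so the alternating series test gives convergence.
Check x = -157/75: comparison with the harmonic series Σ 1/n shows the series diverges.

(-157/75, -143/75]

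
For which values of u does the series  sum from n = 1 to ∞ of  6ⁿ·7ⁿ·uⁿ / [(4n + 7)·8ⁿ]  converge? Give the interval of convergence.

By the ratio test, |a_{n+1}/a_n| = [(4n + 7)/(4(n+1) + 7)] · 6·7/8 → 21/4.
Thus R = 1/(21/4) = 4/21.
When u = 4/21, comparison with the harmonic series Σ 1/n shows the series diverges.
When u = -4/21, the terms alternate in sign and decrease monotonically to 0 in absolute value (size ~ c/n), so the alternating series test gives convergence.

[-4/21, 4/21)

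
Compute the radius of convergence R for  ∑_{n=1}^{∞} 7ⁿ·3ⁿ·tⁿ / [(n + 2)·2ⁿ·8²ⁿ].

The ratio of consecutive coefficients is [(n + 2)/((n+1) + 2)] · 7·3/(2·64) → 21/128.
Hence the series converges for |t| < 1/(21/128) = 128/21, so the radius of convergence is 128/21.

R = 128/21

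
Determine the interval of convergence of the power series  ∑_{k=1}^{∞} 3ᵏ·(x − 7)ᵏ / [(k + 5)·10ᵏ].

[11/3, 31/3)

Ratio test: |a_{k+1}/a_k| = [(k + 5)/((k+1) + 5)] · 3/10 → 3/10 as k → ∞.
The series converges when 3/10 · |x − 7| < 1, giving R = 10/3.
Endpoint x = 31/3: the terms behave like c/k; limit comparison with the harmonic series gives divergence.
Endpoint x = 11/3: convergence follows from the alternating series test (terms decrease monotonically to 0).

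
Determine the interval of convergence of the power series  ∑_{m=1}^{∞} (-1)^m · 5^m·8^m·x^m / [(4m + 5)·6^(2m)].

The ratio of consecutive coefficients is [(4m + 5)/(4(m+1) + 5)] · 5·8/36 → 10/9.
The series converges when 10/9 · |x| < 1, giving R = 9/10.
Check x = 9/10: an alternating series whose terms decrease to 0 in absolute value, so it converges by the Leibniz criterion.
Endpoint x = -9/10: comparison with the harmonic series Σ 1/m shows the series diverges.

(-9/10, 9/10]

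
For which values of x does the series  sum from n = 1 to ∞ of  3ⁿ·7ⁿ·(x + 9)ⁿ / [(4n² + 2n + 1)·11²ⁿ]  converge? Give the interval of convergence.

Apply the ratio test: |a_{n+1}| / |a_n| = [(4n² + 2n + 1)/(4(n+1)² + 2(n+1) + 1)] · 3·7/121, which tends to 21/121 as n → ∞.
Convergence for |x + 9| · 21/121 < 1, i.e. |x + 9| < 121/21. So R = 121/21.
Check x = -68/21: the terms are on the order of 1/n², so the series converges absolutely by comparison with the p-series (p = 2 > 1).
Endpoint x = -310/21: the terms are on the order of 1/n², so the series converges absolutely by comparison with the p-series (p = 2 > 1).

[-310/21, -68/21]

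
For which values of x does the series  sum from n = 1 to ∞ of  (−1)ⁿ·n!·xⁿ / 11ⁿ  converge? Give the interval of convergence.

{0}

The ratio of consecutive coefficients is (n+1) · 1/11 → ∞.
Since the ratio → ∞, the series diverges for every x ≠ 0, and R = 0.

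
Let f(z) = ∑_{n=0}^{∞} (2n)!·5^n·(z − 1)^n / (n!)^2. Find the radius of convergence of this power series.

Ratio test: |a_{n+1}/a_n| = (2n+1)·(2n+2)/(n+1)² · 5 → 20 as n → ∞.
Thus R = 1/(20) = 1/20.

R = 1/20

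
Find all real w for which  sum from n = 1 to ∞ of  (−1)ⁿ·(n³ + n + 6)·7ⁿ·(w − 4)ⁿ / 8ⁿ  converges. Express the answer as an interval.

(20/7, 36/7)

Apply the ratio test: |a_{n+1}| / |a_n| = [((n+1)³ + (n+1) + 6)/(n³ + n + 6)] · 7/8, which tends to 7/8 as n → ∞.
Thus R = 1/(7/8) = 8/7.
At w = 36/7: the terms have absolute value of order n³, which does not tend to 0, so the series diverges by the divergence test.
Check w = 20/7: the n-th term does not approach 0; divergence by the term test.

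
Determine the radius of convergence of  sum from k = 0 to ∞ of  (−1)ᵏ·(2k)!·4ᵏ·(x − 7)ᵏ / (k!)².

R = 1/16

Ratio test: |a_{k+1}/a_k| = (2k+1)·(2k+2)/(k+1)² · 4 → 16 as k → ∞.
Thus R = 1/(16) = 1/16.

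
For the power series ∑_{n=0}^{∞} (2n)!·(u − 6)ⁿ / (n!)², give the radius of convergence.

R = 1/4

By the ratio test, |a_{n+1}/a_n| = (2n+1)·(2n+2)/(n+1)² → 4.
Hence the series converges for |u − 6| < 1/(4) = 1/4, so the radius of convergence is 1/4.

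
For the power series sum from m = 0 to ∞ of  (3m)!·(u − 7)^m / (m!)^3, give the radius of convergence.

R = 1/27

By the ratio test, |a_{m+1}/a_m| = (3m+1)·(3m+2)·(3m+3)/(m+1)³ → 27.
Convergence for |u − 7| · 27 < 1, i.e. |u − 7| < 1/27. So R = 1/27.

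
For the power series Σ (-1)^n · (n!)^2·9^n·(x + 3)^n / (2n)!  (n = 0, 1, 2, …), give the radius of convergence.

R = 4/9

Apply the ratio test: |a_{n+1}| / |a_n| = (n+1)²/[(2n+1)·(2n+2)] · 9, which tends to 9/4 as n → ∞.
Convergence for |x + 3| · 9/4 < 1, i.e. |x + 3| < 4/9. So R = 4/9.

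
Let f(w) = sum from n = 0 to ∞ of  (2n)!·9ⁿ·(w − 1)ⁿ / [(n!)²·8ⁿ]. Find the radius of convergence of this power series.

R = 2/9

Apply the ratio test: |a_{n+1}| / |a_n| = (2n+1)·(2n+2)/(n+1)² · 9/8, which tends to 9/2 as n → ∞.
Hence the series converges for |w − 1| < 1/(9/2) = 2/9, so the radius of convergence is 2/9.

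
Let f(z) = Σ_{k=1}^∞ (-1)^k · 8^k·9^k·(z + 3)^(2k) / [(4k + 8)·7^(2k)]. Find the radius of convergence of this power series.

Apply the ratio test: |a_{k+1}| / |a_k| = [(4k + 8)/(4(k+1) + 8)] · 8·9/49, which tends to 72/49 as k → ∞.
Writing y = (z + 3)², the series in y has radius 49/72, so |z + 3| < √(49/72) and R = 7√2/12.

R = 7√2/12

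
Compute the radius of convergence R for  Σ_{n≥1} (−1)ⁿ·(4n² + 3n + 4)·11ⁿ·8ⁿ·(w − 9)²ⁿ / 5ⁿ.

The ratio of consecutive coefficients is [(4(n+1)² + 3(n+1) + 4)/(4n² + 3n + 4)] · 11·8/5 → 88/5.
Writing y = (w − 9)², the series in y has radius 5/88, so |w − 9| < √(5/88) and R = √110/44.

R = √110/44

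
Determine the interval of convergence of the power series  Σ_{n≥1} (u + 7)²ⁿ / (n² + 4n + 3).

[-8, -6]

Ratio test: |a_{n+1}/a_n| = (n² + 4n + 3)/((n+1)² + 4(n+1) + 3) → 1 as n → ∞.
Since the exponent of (u + 7) increases by 2 each term, convergence requires |u + 7|² < 1, hence R = 1.
When u = -6, the terms are on the order of 1/n², so the series converges absolutely by comparison with the p-series (p = 2 > 1).
Endpoint u = -8: the terms are on the order of 1/n², so the series converges absolutely by comparison with the p-series (p = 2 > 1).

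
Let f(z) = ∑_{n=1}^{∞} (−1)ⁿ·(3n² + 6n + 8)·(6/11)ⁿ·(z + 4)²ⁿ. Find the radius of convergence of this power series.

The ratio of consecutive coefficients is [(3(n+1)² + 6(n+1) + 8)/(3n² + 6n + 8)] · 6/11 → 6/11.
Writing y = (z + 4)², the series in y has radius 11/6, so |z + 4| < √(11/6) and R = √66/6.

R = √66/6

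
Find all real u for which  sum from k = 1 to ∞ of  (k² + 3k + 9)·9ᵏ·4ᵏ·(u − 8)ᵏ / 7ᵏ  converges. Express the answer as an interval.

(281/36, 295/36)

By the ratio test, |a_{k+1}/a_k| = [((k+1)² + 3(k+1) + 9)/(k² + 3k + 9)] · 9·4/7 → 36/7.
Thus R = 1/(36/7) = 7/36.
When u = 295/36, the terms have absolute value of order k², which does not tend to 0, so the series diverges by the divergence test.
Endpoint u = 281/36: the k-th term does not approach 0; divergence by the term test.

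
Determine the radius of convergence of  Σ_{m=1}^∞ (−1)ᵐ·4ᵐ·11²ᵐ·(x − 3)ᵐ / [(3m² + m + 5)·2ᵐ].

Ratio test: |a_{m+1}/a_m| = [(3m² + m + 5)/(3(m+1)² + (m+1) + 5)] · 4·121/2 → 242 as m → ∞.
Convergence for |x − 3| · 242 < 1, i.e. |x − 3| < 1/242. So R = 1/242.

R = 1/242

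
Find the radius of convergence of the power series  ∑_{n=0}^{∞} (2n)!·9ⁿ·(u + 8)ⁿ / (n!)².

Apply the ratio test: |a_{n+1}| / |a_n| = (2n+1)·(2n+2)/(n+1)² · 9, which tends to 36 as n → ∞.
The series converges when 36 · |u + 8| < 1, giving R = 1/36.

R = 1/36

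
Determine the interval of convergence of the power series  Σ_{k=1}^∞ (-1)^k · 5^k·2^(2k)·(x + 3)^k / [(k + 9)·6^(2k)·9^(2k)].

Ratio test: |a_{k+1}/a_k| = [(k + 9)/((k+1) + 9)] · 5·4/(36·81) → 5/729 as k → ∞.
Hence the series converges for |x + 3| < 1/(5/729) = 729/5, so the radius of convergence is 729/5.
When x = 714/5, the terms alternate in sign and decrease monotonically to 0 in absolute value (size ~ c/k), so the alternating series test gives convergence.
Check x = -744/5: the terms are asymptotic to a nonzero constant times 1/k, so the series diverges by limit comparison with Σ 1/k.

(-744/5, 714/5]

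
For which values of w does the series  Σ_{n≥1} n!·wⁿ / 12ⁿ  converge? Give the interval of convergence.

The ratio of consecutive coefficients is (n+1) · 1/12 → ∞.
Since the ratio → ∞, the series diverges for every w ≠ 0, and R = 0.

{0}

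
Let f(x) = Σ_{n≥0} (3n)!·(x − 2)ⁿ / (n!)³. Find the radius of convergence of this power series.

R = 1/27

The ratio of consecutive coefficients is (3n+1)·(3n+2)·(3n+3)/(n+1)³ → 27.
Hence the series converges for |x − 2| < 1/(27) = 1/27, so the radius of convergence is 1/27.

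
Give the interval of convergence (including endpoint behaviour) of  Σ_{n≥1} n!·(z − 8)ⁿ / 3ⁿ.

By the ratio test, |a_{n+1}/a_n| = (n+1) · 1/3 → ∞.
The terms grow without bound for any (z − 8) ≠ 0, so R = 0 (convergence only at z = 8).

{8}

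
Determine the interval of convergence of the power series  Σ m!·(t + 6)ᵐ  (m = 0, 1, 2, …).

{-6}

The ratio of consecutive coefficients is (m+1) → ∞.
The terms grow without bound for any (t + 6) ≠ 0, so R = 0 (convergence only at t = -6).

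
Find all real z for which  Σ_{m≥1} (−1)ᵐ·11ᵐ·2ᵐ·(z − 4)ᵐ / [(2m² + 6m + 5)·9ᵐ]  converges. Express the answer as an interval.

[79/22, 97/22]

Apply the ratio test: |a_{m+1}| / |a_m| = [(2m² + 6m + 5)/(2(m+1)² + 6(m+1) + 5)] · 11·2/9, which tends to 22/9 as m → ∞.
Thus R = 1/(22/9) = 9/22.
When z = 97/22, the terms are on the order of 1/m², so the series converges absolutely by comparison with the p-series (p = 2 > 1).
When z = 79/22, the series is dominated by a constant times Σ 1/m², which converges (p = 2 > 1).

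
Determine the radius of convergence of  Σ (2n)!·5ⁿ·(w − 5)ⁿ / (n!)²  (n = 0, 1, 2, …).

The ratio of consecutive coefficients is (2n+1)·(2n+2)/(n+1)² · 5 → 20.
The series converges when 20 · |w − 5| < 1, giving R = 1/20.

R = 1/20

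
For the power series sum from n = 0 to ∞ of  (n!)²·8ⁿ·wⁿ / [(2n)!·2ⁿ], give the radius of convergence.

R = 1

The ratio of consecutive coefficients is (n+1)²/[(2n+1)·(2n+2)] · 8/2 → 1.
So the series converges when |w| < 1 and diverges when |w| > 1; R = 1.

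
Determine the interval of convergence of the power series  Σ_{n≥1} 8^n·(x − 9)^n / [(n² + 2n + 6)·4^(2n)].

[7, 11]

Ratio test: |a_{n+1}/a_n| = [(n² + 2n + 6)/((n+1)² + 2(n+1) + 6)] · 8/16 → 1/2 as n → ∞.
The series converges when 1/2 · |x − 9| < 1, giving R = 2.
Endpoint x = 11: absolute convergence follows by limit comparison with Σ 1/n².
When x = 7, absolute convergence follows by limit comparison with Σ 1/n².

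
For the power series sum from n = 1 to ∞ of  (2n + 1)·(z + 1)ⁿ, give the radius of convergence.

Ratio test: |a_{n+1}/a_n| = (2(n+1) + 1)/(2n + 1) → 1 as n → ∞.
Convergence for |z + 1| < 1, so R = 1.

R = 1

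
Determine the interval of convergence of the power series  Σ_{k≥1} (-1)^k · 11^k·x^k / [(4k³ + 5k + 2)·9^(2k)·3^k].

By the ratio test, |a_{k+1}/a_k| = [(4k³ + 5k + 2)/(4(k+1)³ + 5(k+1) + 2)] · 11/(81·3) → 11/243.
Thus R = 1/(11/243) = 243/11.
At x = 243/11: absolute convergence follows by limit comparison with Σ 1/k³.
At x = -243/11: the terms are on the order of 1/k³, so the series converges absolutely by comparison with the p-series (p = 3 > 1).

[-243/11, 243/11]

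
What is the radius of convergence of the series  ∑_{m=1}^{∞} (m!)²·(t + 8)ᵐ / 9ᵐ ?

R = 0

Apply the ratio test: |a_{m+1}| / |a_m| = (m+1)² · 1/9, which tends to ∞ as m → ∞.
Since the ratio → ∞, the series diverges for every t ≠ -8, and R = 0.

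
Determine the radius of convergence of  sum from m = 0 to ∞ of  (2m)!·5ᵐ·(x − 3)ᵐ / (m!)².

R = 1/20

The ratio of consecutive coefficients is (2m+1)·(2m+2)/(m+1)² · 5 → 20.
Convergence for |x − 3| · 20 < 1, i.e. |x − 3| < 1/20. So R = 1/20.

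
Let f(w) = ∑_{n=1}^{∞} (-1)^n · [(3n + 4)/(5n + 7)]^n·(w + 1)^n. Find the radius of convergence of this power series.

R = 5/3

Root test: |a_n|^(1/n) = (3n + 4)/(5n + 7) → 3/5.
Thus R = 1/(3/5) = 5/3.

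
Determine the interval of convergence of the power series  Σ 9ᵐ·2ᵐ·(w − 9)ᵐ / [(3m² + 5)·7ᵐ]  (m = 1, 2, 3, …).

[155/18, 169/18]

By the ratio test, |a_{m+1}/a_m| = [(3m² + 5)/(3(m+1)² + 5)] · 9·2/7 → 18/7.
The series converges when 18/7 · |w − 9| < 1, giving R = 7/18.
Check w = 169/18: the series is dominated by a constant times Σ 1/m², which converges (p = 2 > 1).
At w = 155/18: the terms are on the order of 1/m², so the series converges absolutely by comparison with the p-series (p = 2 > 1).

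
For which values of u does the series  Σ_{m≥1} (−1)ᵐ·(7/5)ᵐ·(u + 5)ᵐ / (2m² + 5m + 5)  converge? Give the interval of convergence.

[-40/7, -30/7]

The ratio of consecutive coefficients is [(2m² + 5m + 5)/(2(m+1)² + 5(m+1) + 5)] · 7/5 → 7/5.
Thus R = 1/(7/5) = 5/7.
Check u = -30/7: the series is dominated by a constant times Σ 1/m², which converges (p = 2 > 1).
When u = -40/7, absolute convergence follows by limit comparison with Σ 1/m².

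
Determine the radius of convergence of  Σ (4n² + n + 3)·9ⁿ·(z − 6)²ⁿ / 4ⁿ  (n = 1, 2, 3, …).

R = 2/3

By the ratio test, |a_{n+1}/a_n| = [(4(n+1)² + (n+1) + 3)/(4n² + n + 3)] · 9/4 → 9/4.
Writing y = (z − 6)², the series in y has radius 4/9, so |z − 6| < √(4/9) = 2/3 and R = 2/3.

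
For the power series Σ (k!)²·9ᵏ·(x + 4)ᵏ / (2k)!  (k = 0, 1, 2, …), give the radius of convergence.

Ratio test: |a_{k+1}/a_k| = (k+1)²/[(2k+1)·(2k+2)] · 9 → 9/4 as k → ∞.
The series converges when 9/4 · |x + 4| < 1, giving R = 4/9.

R = 4/9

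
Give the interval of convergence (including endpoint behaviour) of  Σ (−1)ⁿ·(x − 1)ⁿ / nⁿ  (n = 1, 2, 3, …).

(−∞, ∞)

Applying the root test, |a_n|^(1/n) = 1/n → 0.
Since the n-th root of |a_n| tends to 0, the series converges for all real x; R = ∞.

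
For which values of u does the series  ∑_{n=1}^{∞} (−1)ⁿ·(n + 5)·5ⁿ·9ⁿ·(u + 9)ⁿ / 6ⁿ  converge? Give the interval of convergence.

Ratio test: |a_{n+1}/a_n| = [((n+1) + 5)/(n + 5)] · 5·9/6 → 15/2 as n → ∞.
Thus R = 1/(15/2) = 2/15.
At u = -133/15: the terms have absolute value of order n, which does not tend to 0, so the series diverges by the divergence test.
At u = -137/15: the terms do not tend to 0, so the series diverges.

(-137/15, -133/15)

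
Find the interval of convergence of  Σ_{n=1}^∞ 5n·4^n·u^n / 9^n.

(-9/4, 9/4)

The ratio of consecutive coefficients is [5(n+1)/5n] · 4/9 → 4/9.
Hence the series converges for |u| < 1/(4/9) = 9/4, so the radius of convergence is 9/4.
At u = 9/4: the n-th term does not approach 0; divergence by the term test.
Endpoint u = -9/4: the terms have absolute value of order n, which does not tend to 0, so the series diverges by the divergence test.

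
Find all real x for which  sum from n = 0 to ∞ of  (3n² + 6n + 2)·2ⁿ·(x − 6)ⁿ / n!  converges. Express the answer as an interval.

Apply the ratio test: |a_{n+1}| / |a_n| = (3(n+1)² + 6(n+1) + 2)/(3n² + 6n + 2) · 2 · 1/(n+1), which tends to 0 as n → ∞.
The limit is 0, so the series converges for all x; R = ∞.

(−∞, ∞)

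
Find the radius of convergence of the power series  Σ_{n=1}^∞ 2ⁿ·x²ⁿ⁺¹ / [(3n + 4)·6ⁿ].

R = √3

The ratio of consecutive coefficients is [(3n + 4)/(3(n+1) + 4)] · 2/6 → 1/3.
Since the exponent of x increases by 2 each term, convergence requires |x|² < 3, hence R = √3.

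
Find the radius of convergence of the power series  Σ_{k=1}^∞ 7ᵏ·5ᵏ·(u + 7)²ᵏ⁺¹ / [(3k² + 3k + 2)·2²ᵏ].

R = 2√35/35

The ratio of consecutive coefficients is [(3k² + 3k + 2)/(3(k+1)² + 3(k+1) + 2)] · 7·5/4 → 35/4.
Writing y = (u + 7)², the series in y has radius 4/35, so |u + 7| < √(4/35) and R = 2√35/35.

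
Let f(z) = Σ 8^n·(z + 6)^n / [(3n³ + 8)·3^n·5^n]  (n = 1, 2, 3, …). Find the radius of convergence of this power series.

Apply the ratio test: |a_{n+1}| / |a_n| = [(3n³ + 8)/(3(n+1)³ + 8)] · 8/(3·5), which tends to 8/15 as n → ∞.
Convergence for |z + 6| · 8/15 < 1, i.e. |z + 6| < 15/8. So R = 15/8.

R = 15/8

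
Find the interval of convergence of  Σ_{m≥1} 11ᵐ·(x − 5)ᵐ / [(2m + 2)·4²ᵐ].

[39/11, 71/11)

Ratio test: |a_{m+1}/a_m| = [(2m + 2)/(2(m+1) + 2)] · 11/16 → 11/16 as m → ∞.
Convergence for |x − 5| · 11/16 < 1, i.e. |x − 5| < 16/11. So R = 16/11.
Check x = 71/11: the terms behave like c/m; limit comparison with the harmonic series gives divergence.
When x = 39/11, convergence follows from the alternating series test (terms decrease monotonically to 0).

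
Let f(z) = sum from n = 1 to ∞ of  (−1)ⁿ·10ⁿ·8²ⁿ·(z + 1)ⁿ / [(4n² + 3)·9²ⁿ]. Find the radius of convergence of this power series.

The ratio of consecutive coefficients is [(4n² + 3)/(4(n+1)² + 3)] · 10·64/81 → 640/81.
Hence the series converges for |z + 1| < 1/(640/81) = 81/640, so the radius of convergence is 81/640.

R = 81/640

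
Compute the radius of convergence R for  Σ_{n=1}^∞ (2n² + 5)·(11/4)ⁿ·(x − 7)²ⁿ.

R = 2√11/11

Ratio test: |a_{n+1}/a_n| = [(2(n+1)² + 5)/(2n² + 5)] · 11/4 → 11/4 as n → ∞.
Writing y = (x − 7)², the series in y has radius 4/11, so |x − 7| < √(4/11) and R = 2√11/11.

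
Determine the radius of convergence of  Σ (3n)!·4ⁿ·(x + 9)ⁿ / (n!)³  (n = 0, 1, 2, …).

R = 1/108

Ratio test: |a_{n+1}/a_n| = (3n+1)·(3n+2)·(3n+3)/(n+1)³ · 4 → 108 as n → ∞.
The series converges when 108 · |x + 9| < 1, giving R = 1/108.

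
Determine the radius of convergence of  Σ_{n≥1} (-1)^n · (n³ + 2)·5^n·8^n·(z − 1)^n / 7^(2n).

R = 49/40

Apply the ratio test: |a_{n+1}| / |a_n| = [((n+1)³ + 2)/(n³ + 2)] · 5·8/49, which tends to 40/49 as n → ∞.
Hence the series converges for |z − 1| < 1/(40/49) = 49/40, so the radius of convergence is 49/40.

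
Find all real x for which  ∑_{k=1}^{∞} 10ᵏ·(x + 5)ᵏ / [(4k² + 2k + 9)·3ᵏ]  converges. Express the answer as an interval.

[-53/10, -47/10]

Apply the ratio test: |a_{k+1}| / |a_k| = [(4k² + 2k + 9)/(4(k+1)² + 2(k+1) + 9)] · 10/3, which tends to 10/3 as k → ∞.
Hence the series converges for |x + 5| < 1/(10/3) = 3/10, so the radius of convergence is 3/10.
At x = -47/10: absolute convergence follows by limit comparison with Σ 1/k².
Check x = -53/10: absolute convergence follows by limit comparison with Σ 1/k².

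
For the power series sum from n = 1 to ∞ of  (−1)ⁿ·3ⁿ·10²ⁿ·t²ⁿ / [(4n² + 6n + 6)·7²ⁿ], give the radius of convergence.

R = 7√3/30

By the ratio test, |a_{n+1}/a_n| = [(4n² + 6n + 6)/(4(n+1)² + 6(n+1) + 6)] · 3·100/49 → 300/49.
Writing y = t², the series in y has radius 49/300, so |t| < √(49/300) and R = 7√3/30.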